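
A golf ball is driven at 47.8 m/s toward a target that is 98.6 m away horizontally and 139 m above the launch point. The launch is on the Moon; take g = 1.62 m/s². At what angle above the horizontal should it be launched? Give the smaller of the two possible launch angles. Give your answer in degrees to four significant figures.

Trajectory: y = x tanθ − g x² (1 + tan²θ)/(2v₀²). With x = 98.6, y = 139, v₀ = 47.8, g = 1.62:
3.447 tan²θ − 98.6 tanθ + (142.4) = 0.
tanθ = [98.6 ± √(98.6² − 4 × 3.447 × (142.4))] / (2 × 3.447) = (98.6 ± 88.08) / 6.893, giving tanθ = 1.526 or 27.08.
θ = 56.76° or 87.89°; the smaller is 56.76°.

56.76°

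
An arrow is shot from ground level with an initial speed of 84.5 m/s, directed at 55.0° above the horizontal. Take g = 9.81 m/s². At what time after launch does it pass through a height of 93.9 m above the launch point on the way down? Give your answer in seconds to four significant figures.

vₓ = 84.50 cos 55.0° = 48.47 m/s; v_y0 = 84.50 sin 55.0° = 69.22 m/s.
Height y(t) = 69.22 t − 4.905 t² = 93.9 gives 4.905 t² − 69.22 t + 93.9 = 0.
t = [69.22 ± √(69.22² − 2·9.81·93.9)] / 9.81 = (69.22 ± 54.30) / 9.81, so t = 1.520 s or t = 12.59 s.
The descending-branch root is 12.59 s.

12.59 s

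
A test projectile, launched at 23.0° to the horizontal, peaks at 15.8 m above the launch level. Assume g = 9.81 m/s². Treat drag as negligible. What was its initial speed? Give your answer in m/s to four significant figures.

45.06 m/s

At the peak v_y = 0, so v_y0 = √(2gH) = √(2 × 9.81 × 15.8) = 17.61 m/s.
v_y0 = v₀ sin θ ⇒ v₀ = 17.61 / sin 23.0° = 45.06 m/s.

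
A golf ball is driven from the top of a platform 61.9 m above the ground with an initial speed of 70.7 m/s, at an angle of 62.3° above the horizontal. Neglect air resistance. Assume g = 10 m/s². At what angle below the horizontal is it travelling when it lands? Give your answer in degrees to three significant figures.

Resolve: vₓ = 70.70 cos 62.3° = 32.86 m/s and v_y0 = 70.70 sin 62.3° = 62.60 m/s.
The projectile lands when y = 61.9 + (62.60) t − ½·10.0·t² = 0. Positive root: t = (62.60 + √(62.60² + 2·10.0·61.9)) / 10.0 = (62.60 + 71.81) / 10.0 = 13.44 s.
At impact: v_y = v_y0 − g t = −71.81 m/s; vₓ = 32.86 m/s.
Angle below horizontal: arctan(|v_y|/vₓ) = arctan(71.81/32.86) = 65.41°.

65.4°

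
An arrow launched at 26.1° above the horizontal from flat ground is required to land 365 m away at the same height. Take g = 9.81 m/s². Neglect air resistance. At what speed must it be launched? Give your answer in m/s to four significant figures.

67.32 m/s

From R = (v₀² / g) sin 2θ: v₀ = √(gR / sin 2θ).
v₀ = √(9.81 × 365 / sin 52.20°) = √(3581 / 0.7902) = √4531.6 = 67.32 m/s.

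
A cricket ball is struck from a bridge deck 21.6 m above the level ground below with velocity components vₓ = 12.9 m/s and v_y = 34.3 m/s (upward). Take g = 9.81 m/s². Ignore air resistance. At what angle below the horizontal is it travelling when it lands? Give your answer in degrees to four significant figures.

72.13°

With up positive and y = 0 at the ground: y(t) = 21.6 + (34.30) t − 4.905 t². Setting y = 0 and taking the positive root: t = [34.30 + √(34.30² + 2·9.81·21.6)] / 9.81 = (34.30 + 40.00) / 9.81 = 7.574 s.
At impact: v_y = v_y0 − g t = −40.00 m/s; vₓ = 12.90 m/s.
Angle below horizontal: arctan(|v_y|/vₓ) = arctan(40.00/12.90) = 72.13°.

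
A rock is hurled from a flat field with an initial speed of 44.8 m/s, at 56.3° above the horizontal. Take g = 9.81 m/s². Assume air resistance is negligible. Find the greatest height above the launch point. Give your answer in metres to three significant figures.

vₓ = 44.80 cos 56.3° = 24.86 m/s; v_y0 = 44.80 sin 56.3° = 37.27 m/s.
Maximum height: H = v_y0² / (2g) = 37.27² / (2 × 9.81) = 70.80 m.

70.8 m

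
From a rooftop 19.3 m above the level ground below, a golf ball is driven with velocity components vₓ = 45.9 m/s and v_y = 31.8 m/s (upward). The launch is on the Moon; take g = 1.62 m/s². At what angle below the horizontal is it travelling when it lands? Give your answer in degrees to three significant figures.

The projectile lands when y = 19.3 + (31.80) t − ½·1.62·t² = 0. Positive root: t = (31.80 + √(31.80² + 2·1.62·19.3)) / 1.62 = (31.80 + 32.77) / 1.62 = 39.86 s.
At impact: v_y = v_y0 − g t = −32.77 m/s; vₓ = 45.90 m/s.
Angle below horizontal: arctan(|v_y|/vₓ) = arctan(32.77/45.90) = 35.52°.

35.5°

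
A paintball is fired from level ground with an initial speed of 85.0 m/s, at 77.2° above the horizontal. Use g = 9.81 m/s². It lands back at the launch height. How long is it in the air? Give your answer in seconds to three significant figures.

Horizontal component vₓ = 85.00 cos 77.2° = 18.83 m/s; vertical v_y0 = 85.00 sin 77.2° = 82.89 m/s.
Landing at launch height ⇒ T = 2 v_y0 / g = 2 × 82.89 / 9.81 = 16.90 s.

16.9 s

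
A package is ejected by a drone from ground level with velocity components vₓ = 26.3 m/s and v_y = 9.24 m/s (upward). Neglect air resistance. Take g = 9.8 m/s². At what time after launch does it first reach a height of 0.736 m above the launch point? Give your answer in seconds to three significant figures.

0.0833 s

Set y = v_y0 t − ½ g t² = 0.736: 4.900 t² − 9.240 t + 0.736 = 0.
t = [9.240 ± √(9.240² − 2·9.80·0.736)] / 9.80 = (9.240 ± 8.423) / 9.80, so t = 0.08334 s or t = 1.802 s.
The first (ascending) time is 0.08334 s.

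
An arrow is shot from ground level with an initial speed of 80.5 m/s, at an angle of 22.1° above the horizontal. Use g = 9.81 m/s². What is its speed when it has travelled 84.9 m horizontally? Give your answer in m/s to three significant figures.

vₓ = 80.50 cos 22.1° = 74.59 m/s; v_y0 = 80.50 sin 22.1° = 30.29 m/s.
x = vₓ t ⇒ t = 84.9/74.59 = 1.138 s.
Vertical velocity there: v_y = v_y0 − g t = 30.29 − 9.81 × 1.138 = 19.12 m/s.
Speed: √(vₓ² + v_y²) = √(74.59² + 19.12²) = 77.00 m/s.

77.0 m/s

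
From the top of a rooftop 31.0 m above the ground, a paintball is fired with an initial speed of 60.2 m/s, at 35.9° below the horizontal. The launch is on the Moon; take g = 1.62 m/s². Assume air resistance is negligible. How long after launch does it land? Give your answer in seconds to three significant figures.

0.861 s

Components: vₓ = 60.20 cos 35.9° = 48.76 m/s, v_y0 = −35.30 m/s (downward).
Vertical motion (up positive, ground at y = 0): 0.8100 t² − (−35.30) t − 31.0 = 0, so t = (−35.30 + √(35.30² + 2·1.62·31.0)) / 1.62 = (−35.30 + 36.69) / 1.62 = 0.8612 s.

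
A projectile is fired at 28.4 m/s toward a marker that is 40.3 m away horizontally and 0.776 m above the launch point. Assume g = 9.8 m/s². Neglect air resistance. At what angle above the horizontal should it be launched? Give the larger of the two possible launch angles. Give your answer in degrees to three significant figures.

75.3°

Trajectory: y = x tanθ − g x² (1 + tan²θ)/(2v₀²). With x = 40.3, y = 0.776, v₀ = 28.4, g = 9.80:
9.867 tan²θ − 40.3 tanθ + (10.64) = 0.
tanθ = [40.3 ± √(40.3² − 4 × 9.867 × (10.64))] / (2 × 9.867) = (40.3 ± 34.70) / 19.73, giving tanθ = 0.2838 or 3.801.
θ = 15.84° or 75.26°; the larger is 75.26°.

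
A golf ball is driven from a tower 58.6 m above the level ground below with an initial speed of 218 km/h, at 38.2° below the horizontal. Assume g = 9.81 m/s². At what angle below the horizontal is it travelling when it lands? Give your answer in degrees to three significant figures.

46.7°

Convert: 218 km/h = 218/3.6 = 60.56 m/s.
Horizontal component vₓ = 60.56 cos 38.2° = 47.59 m/s; vertical v_y0 = −37.45 m/s (downward).
The projectile lands when y = 58.6 + (−37.45) t − ½·9.81·t² = 0. Positive root: t = (−37.45 + √(37.45² + 2·9.81·58.6)) / 9.81 = (−37.45 + 50.52) / 9.81 = 1.332 s.
At impact: v_y = v_y0 − g t = −50.52 m/s; vₓ = 47.59 m/s.
Angle below horizontal: arctan(|v_y|/vₓ) = arctan(50.52/47.59) = 46.71°.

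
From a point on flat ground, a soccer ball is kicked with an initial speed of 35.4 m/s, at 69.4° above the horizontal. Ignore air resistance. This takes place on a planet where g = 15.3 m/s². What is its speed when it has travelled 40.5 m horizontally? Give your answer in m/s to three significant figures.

Resolve: vₓ = 35.40 cos 69.4° = 12.46 m/s and v_y0 = 35.40 sin 69.4° = 33.14 m/s.
At x = 40.5 m, t = x/vₓ = 40.5/12.46 = 3.252 s.
Vertical velocity there: v_y = v_y0 − g t = 33.14 − 15.3 × 3.252 = −16.61 m/s.
Speed: √(vₓ² + v_y²) = √(12.46² + 16.61²) = 20.76 m/s.

20.8 m/s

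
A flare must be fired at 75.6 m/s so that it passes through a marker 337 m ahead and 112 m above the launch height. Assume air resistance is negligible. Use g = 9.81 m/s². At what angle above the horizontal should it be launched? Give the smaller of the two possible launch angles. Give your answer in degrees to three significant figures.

39.1°

Trajectory: y = x tanθ − g x² (1 + tan²θ)/(2v₀²). With x = 337, y = 112, v₀ = 75.6, g = 9.81:
97.47 tan²θ − 337 tanθ + (209.5) = 0.
tanθ = [337 ± √(337² − 4 × 97.47 × (209.5))] / (2 × 97.47) = (337 ± 178.6) / 194.9, giving tanθ = 0.8125 or 2.645.
θ = 39.09° or 69.29°; the smaller is 39.09°.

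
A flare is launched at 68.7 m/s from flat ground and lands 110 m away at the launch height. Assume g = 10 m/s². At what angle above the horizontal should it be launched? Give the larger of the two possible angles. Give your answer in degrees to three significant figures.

83.3°

R = v₀² sin 2θ / g gives sin 2θ = gR/v₀² = 10.0·110/68.7² = 0.2331.
2θ = 13.48° or 180° − 13.48° = 166.5°, so θ = 6.739° or 83.26°.
The larger angle is 83.26°.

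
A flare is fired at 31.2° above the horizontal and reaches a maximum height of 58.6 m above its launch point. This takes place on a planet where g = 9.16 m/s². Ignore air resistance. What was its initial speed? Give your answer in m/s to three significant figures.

63.2 m/s

At the peak v_y = 0, so v_y0 = √(2gH) = √(2 × 9.16 × 58.6) = 32.77 m/s.
v_y0 = v₀ sin θ ⇒ v₀ = 32.77 / sin 31.2° = 63.25 m/s.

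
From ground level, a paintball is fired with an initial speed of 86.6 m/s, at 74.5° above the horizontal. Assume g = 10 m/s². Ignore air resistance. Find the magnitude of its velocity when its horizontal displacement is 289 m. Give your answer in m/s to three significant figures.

Resolve: vₓ = 86.60 cos 74.5° = 23.14 m/s and v_y0 = 86.60 sin 74.5° = 83.45 m/s.
x = vₓ t ⇒ t = 289/23.14 = 12.49 s.
Vertical velocity there: v_y = v_y0 − g t = 83.45 − 10.0 × 12.49 = −41.43 m/s.
Speed: √(vₓ² + v_y²) = √(23.14² + 41.43²) = 47.45 m/s.

47.5 m/s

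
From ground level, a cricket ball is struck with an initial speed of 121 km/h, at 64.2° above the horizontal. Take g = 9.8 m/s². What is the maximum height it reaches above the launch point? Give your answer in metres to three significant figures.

Convert: 121 km/h = 121/3.6 = 33.61 m/s.
Resolve: vₓ = 33.61 cos 64.2° = 14.63 m/s and v_y0 = 33.61 sin 64.2° = 30.26 m/s.
Peak height H = v_y0² / (2g) = 915.71 / 19.60 = 46.72 m.

46.7 m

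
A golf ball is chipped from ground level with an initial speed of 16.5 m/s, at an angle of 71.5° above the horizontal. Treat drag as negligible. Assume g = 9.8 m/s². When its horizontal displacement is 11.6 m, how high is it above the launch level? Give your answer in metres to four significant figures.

Components: vₓ = 16.50 cos 71.5° = 5.236 m/s, v_y0 = 16.50 sin 71.5° = 15.65 m/s.
x = vₓ t ⇒ t = 11.6/5.236 = 2.216 s.
Height: y = v_y0 t − ½ g t² = 15.65 × 2.216 − 4.900 × 2.216² = 34.67 − 24.05 = 10.61 m.

10.61 m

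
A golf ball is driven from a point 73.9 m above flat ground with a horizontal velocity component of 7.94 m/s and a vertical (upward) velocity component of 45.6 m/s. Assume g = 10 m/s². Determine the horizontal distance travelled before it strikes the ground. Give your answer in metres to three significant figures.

83.6 m

The projectile lands when y = 73.9 + (45.60) t − ½·10.0·t² = 0. Positive root: t = (45.60 + √(45.60² + 2·10.0·73.9)) / 10.0 = (45.60 + 59.64) / 10.0 = 10.52 s.
Horizontal distance: R = vₓ t = 7.940 × 10.52 = 83.56 m.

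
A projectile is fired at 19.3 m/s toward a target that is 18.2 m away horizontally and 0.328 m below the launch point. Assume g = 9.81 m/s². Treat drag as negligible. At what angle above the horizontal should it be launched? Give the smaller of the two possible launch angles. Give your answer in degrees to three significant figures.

Trajectory: y = x tanθ − g x² (1 + tan²θ)/(2v₀²). With x = 18.2, y = −0.328, v₀ = 19.3, g = 9.81:
4.362 tan²θ − 18.2 tanθ + (4.034) = 0.
tanθ = [18.2 ± √(18.2² − 4 × 4.362 × (4.034))] / (2 × 4.362) = (18.2 ± 16.15) / 8.724, giving tanθ = 0.2349 or 3.938.
θ = 13.22° or 75.75°; the smaller is 13.22°.

13.2°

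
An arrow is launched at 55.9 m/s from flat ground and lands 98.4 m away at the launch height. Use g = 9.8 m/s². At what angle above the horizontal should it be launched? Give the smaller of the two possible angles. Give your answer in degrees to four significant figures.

From R = (v₀²/g) sin 2θ: sin 2θ = 9.80 × 98.4 / 3124.8 = 0.3086.
2θ = 17.97° or 180° − 17.97° = 162.0°, so θ = 8.987° or 81.01°.
The smaller angle is 8.987°.

8.987°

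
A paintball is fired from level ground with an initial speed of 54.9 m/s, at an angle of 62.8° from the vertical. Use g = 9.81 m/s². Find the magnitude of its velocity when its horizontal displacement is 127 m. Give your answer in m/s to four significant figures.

Resolve: vₓ = 54.90 sin 62.8° = 48.83 m/s and v_y0 = 54.90 cos 62.8° = 25.09 m/s.
At x = 127 m, t = x/vₓ = 127/48.83 = 2.601 s.
Vertical velocity there: v_y = v_y0 − g t = 25.09 − 9.81 × 2.601 = −0.4203 m/s.
Speed: √(vₓ² + v_y²) = √(48.83² + 0.4203²) = 48.83 m/s.

48.83 m/s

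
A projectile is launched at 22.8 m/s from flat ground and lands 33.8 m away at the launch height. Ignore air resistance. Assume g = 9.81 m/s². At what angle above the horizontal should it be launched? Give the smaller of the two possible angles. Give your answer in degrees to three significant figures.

19.8°

Level-ground range R = v₀² sin(2θ)/g ⇒ sin(2θ) = gR/v₀² = 9.81 × 33.8 / 22.8² = 0.6378.
2θ = 39.63° or 180° − 39.63° = 140.4°, so θ = 19.82° or 70.18°.
The smaller angle is 19.82°.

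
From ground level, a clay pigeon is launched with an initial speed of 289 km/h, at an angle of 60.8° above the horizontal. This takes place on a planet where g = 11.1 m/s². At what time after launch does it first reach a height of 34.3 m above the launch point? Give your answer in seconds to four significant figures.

0.5101 s

Convert: 289 km/h = 289/3.6 = 80.28 m/s.
Components: vₓ = 80.28 cos 60.8° = 39.16 m/s, v_y0 = 80.28 sin 60.8° = 70.08 m/s.
Height y(t) = 70.08 t − 5.550 t² = 34.3 gives 5.550 t² − 70.08 t + 34.3 = 0.
Quadratic formula: t = (70.08 ± √4149.2) / 11.1 = (70.08 ± 64.41) / 11.1 → t = 0.5101 s or 12.12 s.
The first (ascending) time is 0.5101 s.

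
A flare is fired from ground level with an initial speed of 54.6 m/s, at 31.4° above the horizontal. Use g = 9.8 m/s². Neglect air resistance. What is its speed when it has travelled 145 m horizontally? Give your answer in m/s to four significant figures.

46.65 m/s

Horizontal component vₓ = 54.60 cos 31.4° = 46.60 m/s; vertical v_y0 = 54.60 sin 31.4° = 28.45 m/s.
Time to reach x = 145 m: t = x/vₓ = 145/46.60 = 3.111 s.
Vertical velocity there: v_y = v_y0 − g t = 28.45 − 9.80 × 3.111 = −2.044 m/s.
Speed: √(vₓ² + v_y²) = √(46.60² + 2.044²) = 46.65 m/s.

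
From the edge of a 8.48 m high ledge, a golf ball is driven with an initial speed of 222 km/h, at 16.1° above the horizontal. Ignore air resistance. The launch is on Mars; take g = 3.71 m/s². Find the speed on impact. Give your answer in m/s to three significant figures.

62.2 m/s

Convert: 222 km/h = 222/3.6 = 61.67 m/s.
Horizontal component vₓ = 61.67 cos 16.1° = 59.25 m/s; vertical v_y0 = 61.67 sin 16.1° = 17.10 m/s.
With up positive and y = 0 at the ground: y(t) = 8.48 + (17.10) t − 1.855 t². Setting y = 0 and taking the positive root: t = [17.10 + √(17.10² + 2·3.71·8.48)] / 3.71 = (17.10 + 18.85) / 3.71 = 9.691 s.
Vertical velocity at impact: v_y = v_y0 − g t = 17.10 − 3.71 × 9.691 = −18.85 m/s.
Speed: |v| = √(vₓ² + v_y²) = √(59.25² + 18.85²) = 62.17 m/s.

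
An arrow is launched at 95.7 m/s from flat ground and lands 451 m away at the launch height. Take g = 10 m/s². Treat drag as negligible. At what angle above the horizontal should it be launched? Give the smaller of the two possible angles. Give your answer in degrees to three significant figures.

14.8°

Level-ground range R = v₀² sin(2θ)/g ⇒ sin(2θ) = gR/v₀² = 10.0 × 451 / 95.7² = 0.4924.
2θ = 29.50° or 180° − 29.50° = 150.5°, so θ = 14.75° or 75.25°.
The smaller angle is 14.75°.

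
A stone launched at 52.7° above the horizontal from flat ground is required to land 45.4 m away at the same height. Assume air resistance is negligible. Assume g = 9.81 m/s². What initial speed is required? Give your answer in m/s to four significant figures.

Level-ground range: R = v₀² sin(2θ)/g, so v₀ = √(gR / sin 2θ).
v₀ = √(9.81 × 45.4 / sin 105.4°) = √(445.4 / 0.9641) = √461.96 = 21.49 m/s.

21.49 m/s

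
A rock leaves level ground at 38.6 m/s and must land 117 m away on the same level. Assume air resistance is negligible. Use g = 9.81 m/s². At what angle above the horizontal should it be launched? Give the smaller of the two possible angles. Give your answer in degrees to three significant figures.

25.2°

From R = (v₀²/g) sin 2θ: sin 2θ = 9.81 × 117 / 1490.0 = 0.7703.
2θ = 50.38° or 180° − 50.38° = 129.6°, so θ = 25.19° or 64.81°.
The smaller angle is 25.19°.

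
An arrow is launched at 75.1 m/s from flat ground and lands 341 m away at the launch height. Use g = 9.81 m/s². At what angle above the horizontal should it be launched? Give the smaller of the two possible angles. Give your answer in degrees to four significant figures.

18.19°

From R = (v₀²/g) sin 2θ: sin 2θ = 9.81 × 341 / 5640.0 = 0.5931.
2θ = 36.38° or 180° − 36.38° = 143.6°, so θ = 18.19° or 71.81°.
The smaller angle is 18.19°.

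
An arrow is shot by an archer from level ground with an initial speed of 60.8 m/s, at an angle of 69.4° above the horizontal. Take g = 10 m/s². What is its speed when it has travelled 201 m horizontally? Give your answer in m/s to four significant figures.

Components: vₓ = 60.80 cos 69.4° = 21.39 m/s, v_y0 = 60.80 sin 69.4° = 56.91 m/s.
x = vₓ t ⇒ t = 201/21.39 = 9.396 s.
Vertical velocity there: v_y = v_y0 − g t = 56.91 − 10.0 × 9.396 = −37.05 m/s.
Speed: √(vₓ² + v_y²) = √(21.39² + 37.05²) = 42.78 m/s.

42.78 m/s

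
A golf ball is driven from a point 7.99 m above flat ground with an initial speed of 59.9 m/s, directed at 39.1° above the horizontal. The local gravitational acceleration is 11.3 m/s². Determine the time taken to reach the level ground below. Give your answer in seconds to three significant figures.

Horizontal component vₓ = 59.90 cos 39.1° = 46.49 m/s; vertical v_y0 = 59.90 sin 39.1° = 37.78 m/s.
Vertical motion (up positive, ground at y = 0): 5.650 t² − (37.78) t − 7.99 = 0, so t = (37.78 + √(37.78² + 2·11.3·7.99)) / 11.3 = (37.78 + 40.10) / 11.3 = 6.891 s.

6.89 s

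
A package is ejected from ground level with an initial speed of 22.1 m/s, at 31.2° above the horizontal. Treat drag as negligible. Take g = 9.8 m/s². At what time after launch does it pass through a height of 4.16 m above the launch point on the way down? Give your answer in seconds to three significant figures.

1.89 s

Components: vₓ = 22.10 cos 31.2° = 18.90 m/s, v_y0 = 22.10 sin 31.2° = 11.45 m/s.
Set y = v_y0 t − ½ g t² = 4.16: 4.900 t² − 11.45 t + 4.16 = 0.
t = [11.45 ± √(11.45² − 2·9.80·4.16)] / 9.80 = (11.45 ± 7.038) / 9.80, so t = 0.4501 s or t = 1.886 s.
The descending-branch root is 1.886 s.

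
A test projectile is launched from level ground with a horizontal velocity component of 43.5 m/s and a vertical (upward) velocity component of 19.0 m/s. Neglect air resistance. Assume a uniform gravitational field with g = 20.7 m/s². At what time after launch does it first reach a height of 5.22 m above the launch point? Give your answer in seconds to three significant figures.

Require v_y0 t − ½ g t² = 5.22, i.e. 10.35 t² − 19.00 t + 5.22 = 0.
Quadratic formula: t = (19.00 ± √144.89) / 20.7 = (19.00 ± 12.04) / 20.7 → t = 0.3364 s or 1.499 s.
The first (ascending) time is 0.3364 s.

0.336 s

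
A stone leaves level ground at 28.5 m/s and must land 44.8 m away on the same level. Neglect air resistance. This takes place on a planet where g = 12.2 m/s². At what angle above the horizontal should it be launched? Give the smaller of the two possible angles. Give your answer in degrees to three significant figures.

21.1°

Level-ground range R = v₀² sin(2θ)/g ⇒ sin(2θ) = gR/v₀² = 12.2 × 44.8 / 28.5² = 0.6729.
2θ = 42.29° or 180° − 42.29° = 137.7°, so θ = 21.15° or 68.85°.
The smaller angle is 21.15°.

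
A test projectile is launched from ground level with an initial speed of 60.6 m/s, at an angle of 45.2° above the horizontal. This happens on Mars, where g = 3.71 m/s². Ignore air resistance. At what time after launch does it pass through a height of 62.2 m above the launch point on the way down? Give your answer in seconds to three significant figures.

21.6 s

vₓ = 60.60 cos 45.2° = 42.70 m/s; v_y0 = 60.60 sin 45.2° = 43.00 m/s.
Height y(t) = 43.00 t − 1.855 t² = 62.2 gives 1.855 t² − 43.00 t + 62.2 = 0.
t = [43.00 ± √(43.00² − 2·3.71·62.2)] / 3.71 = (43.00 ± 37.25) / 3.71, so t = 1.550 s or t = 21.63 s.
The descending-branch root is 21.63 s.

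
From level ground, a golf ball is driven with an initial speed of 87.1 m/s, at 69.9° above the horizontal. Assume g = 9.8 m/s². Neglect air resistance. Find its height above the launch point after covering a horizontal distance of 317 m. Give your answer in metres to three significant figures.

317 m

Horizontal component vₓ = 87.10 cos 69.9° = 29.93 m/s; vertical v_y0 = 87.10 sin 69.9° = 81.80 m/s.
x = vₓ t ⇒ t = 317/29.93 = 10.59 s.
Height: y = v_y0 t − ½ g t² = 81.80 × 10.59 − 4.900 × 10.59² = 866.2 − 549.6 = 316.7 m.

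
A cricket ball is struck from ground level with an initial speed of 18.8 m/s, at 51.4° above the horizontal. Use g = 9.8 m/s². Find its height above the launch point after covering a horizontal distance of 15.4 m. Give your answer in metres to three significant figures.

Horizontal component vₓ = 18.80 cos 51.4° = 11.73 m/s; vertical v_y0 = 18.80 sin 51.4° = 14.69 m/s.
Time to reach x = 15.4 m: t = x/vₓ = 15.4/11.73 = 1.313 s.
Height: y = v_y0 t − ½ g t² = 14.69 × 1.313 − 4.900 × 1.313² = 19.29 − 8.447 = 10.84 m.

10.8 m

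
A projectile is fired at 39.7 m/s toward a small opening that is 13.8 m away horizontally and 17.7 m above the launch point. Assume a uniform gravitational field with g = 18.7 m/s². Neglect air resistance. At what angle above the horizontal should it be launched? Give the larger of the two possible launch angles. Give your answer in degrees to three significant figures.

84.6°

Trajectory: y = x tanθ − g x² (1 + tan²θ)/(2v₀²). With x = 13.8, y = 17.7, v₀ = 39.7, g = 18.7:
1.130 tan²θ − 13.8 tanθ + (18.83) = 0.
tanθ = [13.8 ± √(13.8² − 4 × 1.130 × (18.83))] / (2 × 1.130) = (13.8 ± 10.26) / 2.260, giving tanθ = 1.565 or 10.65.
θ = 57.42° or 84.64°; the larger is 84.64°.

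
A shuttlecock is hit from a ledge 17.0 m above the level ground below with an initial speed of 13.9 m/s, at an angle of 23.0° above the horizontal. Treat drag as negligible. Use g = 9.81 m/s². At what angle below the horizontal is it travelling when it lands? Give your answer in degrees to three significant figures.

Components: vₓ = 13.90 cos 23.0° = 12.80 m/s, v_y0 = 13.90 sin 23.0° = 5.431 m/s.
The projectile lands when y = 17.0 + (5.431) t − ½·9.81·t² = 0. Positive root: t = (5.431 + √(5.431² + 2·9.81·17.0)) / 9.81 = (5.431 + 19.05) / 9.81 = 2.496 s.
At impact: v_y = v_y0 − g t = −19.05 m/s; vₓ = 12.80 m/s.
Angle below horizontal: arctan(|v_y|/vₓ) = arctan(19.05/12.80) = 56.12°.

56.1°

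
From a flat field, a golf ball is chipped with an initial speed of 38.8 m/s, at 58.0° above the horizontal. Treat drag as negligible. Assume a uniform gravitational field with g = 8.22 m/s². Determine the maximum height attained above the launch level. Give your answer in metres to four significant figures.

Components: vₓ = 38.80 cos 58.0° = 20.56 m/s, v_y0 = 38.80 sin 58.0° = 32.90 m/s.
At the apex v_y = 0, so H = v_y0²/(2g) = 32.90²/16.44 = 65.86 m.

65.86 m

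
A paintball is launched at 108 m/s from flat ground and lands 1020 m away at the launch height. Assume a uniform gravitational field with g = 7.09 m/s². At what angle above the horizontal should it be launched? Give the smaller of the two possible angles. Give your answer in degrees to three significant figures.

19.2°

Level-ground range R = v₀² sin(2θ)/g ⇒ sin(2θ) = gR/v₀² = 7.09 × 1020 / 108² = 0.6200.
2θ = 38.32° or 180° − 38.32° = 141.7°, so θ = 19.16° or 70.84°.
The smaller angle is 19.16°.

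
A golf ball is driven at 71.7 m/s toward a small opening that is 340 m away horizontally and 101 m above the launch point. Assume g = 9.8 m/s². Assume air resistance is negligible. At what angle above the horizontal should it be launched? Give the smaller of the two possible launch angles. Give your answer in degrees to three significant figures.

Trajectory: y = x tanθ − g x² (1 + tan²θ)/(2v₀²). With x = 340, y = 101, v₀ = 71.7, g = 9.80:
110.2 tan²θ − 340 tanθ + (211.2) = 0.
tanθ = [340 ± √(340² − 4 × 110.2 × (211.2))] / (2 × 110.2) = (340 ± 150.1) / 220.4, giving tanθ = 0.8618 or 2.224.
θ = 40.76° or 65.79°; the smaller is 40.76°.

40.8°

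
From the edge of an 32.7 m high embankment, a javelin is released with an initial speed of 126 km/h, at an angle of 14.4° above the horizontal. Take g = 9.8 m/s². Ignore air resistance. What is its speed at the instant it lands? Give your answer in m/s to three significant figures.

43.2 m/s

Convert: 126 km/h = 126/3.6 = 35.00 m/s.
Resolve: vₓ = 35.00 cos 14.4° = 33.90 m/s and v_y0 = 35.00 sin 14.4° = 8.704 m/s.
The projectile lands when y = 32.7 + (8.704) t − ½·9.80·t² = 0. Positive root: t = (8.704 + √(8.704² + 2·9.80·32.7)) / 9.80 = (8.704 + 26.77) / 9.80 = 3.620 s.
Vertical velocity at impact: v_y = v_y0 − g t = 8.704 − 9.80 × 3.620 = −26.77 m/s.
Speed: |v| = √(vₓ² + v_y²) = √(33.90² + 26.77²) = 43.20 m/s.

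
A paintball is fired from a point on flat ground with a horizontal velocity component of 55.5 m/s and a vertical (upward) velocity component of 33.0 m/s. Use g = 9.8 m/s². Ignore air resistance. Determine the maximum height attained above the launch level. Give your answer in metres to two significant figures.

56 m

At the apex v_y = 0, so H = v_y0²/(2g) = 33.00²/19.60 = 55.56 m.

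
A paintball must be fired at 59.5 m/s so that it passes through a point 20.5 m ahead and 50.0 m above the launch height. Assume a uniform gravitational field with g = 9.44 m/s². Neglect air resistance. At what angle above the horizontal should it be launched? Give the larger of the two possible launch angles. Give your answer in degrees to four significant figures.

88.31°

Trajectory: y = x tanθ − g x² (1 + tan²θ)/(2v₀²). With x = 20.5, y = 50.0, v₀ = 59.5, g = 9.44:
0.5603 tan²θ − 20.5 tanθ + (50.56) = 0.
tanθ = [20.5 ± √(20.5² − 4 × 0.5603 × (50.56))] / (2 × 0.5603) = (20.5 ± 17.52) / 1.121, giving tanθ = 2.660 or 33.93.
θ = 69.39° or 88.31°; the larger is 88.31°.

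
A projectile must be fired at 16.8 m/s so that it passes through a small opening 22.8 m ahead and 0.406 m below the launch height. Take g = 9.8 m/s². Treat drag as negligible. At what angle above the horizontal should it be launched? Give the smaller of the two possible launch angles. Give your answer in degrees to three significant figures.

Trajectory: y = x tanθ − g x² (1 + tan²θ)/(2v₀²). With x = 22.8, y = −0.406, v₀ = 16.8, g = 9.80:
9.025 tan²θ − 22.8 tanθ + (8.619) = 0.
tanθ = [22.8 ± √(22.8² − 4 × 9.025 × (8.619))] / (2 × 9.025) = (22.8 ± 14.45) / 18.05, giving tanθ = 0.4628 or 2.064.
θ = 24.84° or 64.14°; the smaller is 24.84°.

24.8°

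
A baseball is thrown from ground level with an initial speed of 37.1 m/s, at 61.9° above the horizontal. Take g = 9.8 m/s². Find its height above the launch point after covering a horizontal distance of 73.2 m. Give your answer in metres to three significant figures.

51.1 m

Components: vₓ = 37.10 cos 61.9° = 17.47 m/s, v_y0 = 37.10 sin 61.9° = 32.73 m/s.
Time to reach x = 73.2 m: t = x/vₓ = 73.2/17.47 = 4.189 s.
Height: y = v_y0 t − ½ g t² = 32.73 × 4.189 − 4.900 × 4.189² = 137.1 − 85.98 = 51.11 m.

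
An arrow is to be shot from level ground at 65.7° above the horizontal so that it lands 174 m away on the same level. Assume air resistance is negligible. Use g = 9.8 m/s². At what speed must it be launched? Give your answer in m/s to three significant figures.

Level-ground range: R = v₀² sin(2θ)/g, so v₀ = √(gR / sin 2θ).
v₀ = √(9.80 × 174 / sin 131.4°) = √(1705 / 0.7501) = √2273.3 = 47.68 m/s.

47.7 m/s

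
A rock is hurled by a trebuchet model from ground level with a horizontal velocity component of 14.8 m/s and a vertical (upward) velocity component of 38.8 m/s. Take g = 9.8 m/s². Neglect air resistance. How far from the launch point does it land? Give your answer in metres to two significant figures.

120 m

Flight time T = 2 v_y0 / g = 7.918 s.
Horizontal distance R = vₓ T = 14.80 × 7.918 = 117.2 m.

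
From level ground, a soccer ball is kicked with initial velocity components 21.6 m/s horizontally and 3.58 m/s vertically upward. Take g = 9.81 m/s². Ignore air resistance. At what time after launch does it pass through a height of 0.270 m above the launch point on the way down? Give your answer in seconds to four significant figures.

0.6445 s

Set y = v_y0 t − ½ g t² = 0.270: 4.905 t² − 3.580 t + 0.270 = 0.
Quadratic formula: t = (3.580 ± √7.5190) / 9.81 = (3.580 ± 2.742) / 9.81 → t = 0.08541 s or 0.6445 s.
The descending-branch root is 0.6445 s.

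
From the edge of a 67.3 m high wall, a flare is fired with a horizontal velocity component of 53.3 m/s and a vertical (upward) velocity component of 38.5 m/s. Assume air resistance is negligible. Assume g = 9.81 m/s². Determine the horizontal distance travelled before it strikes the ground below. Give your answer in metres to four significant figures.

496.8 m

With up positive and y = 0 at the ground: y(t) = 67.3 + (38.50) t − 4.905 t². Setting y = 0 and taking the positive root: t = [38.50 + √(38.50² + 2·9.81·67.3)] / 9.81 = (38.50 + 52.94) / 9.81 = 9.321 s.
Horizontal distance: R = vₓ t = 53.30 × 9.321 = 496.8 m.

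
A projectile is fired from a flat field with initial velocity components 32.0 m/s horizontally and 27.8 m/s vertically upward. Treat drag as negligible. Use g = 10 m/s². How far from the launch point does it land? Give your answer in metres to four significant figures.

177.9 m

Flight time T = 2 v_y0 / g = 5.560 s.
Range: R = vₓ T = 32.00 × 5.560 = 177.9 m.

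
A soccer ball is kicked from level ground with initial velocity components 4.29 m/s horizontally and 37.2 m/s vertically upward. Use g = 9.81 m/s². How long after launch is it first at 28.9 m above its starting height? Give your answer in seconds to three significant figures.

0.879 s

Set y = v_y0 t − ½ g t² = 28.9: 4.905 t² − 37.20 t + 28.9 = 0.
Quadratic formula: t = (37.20 ± √816.82) / 9.81 = (37.20 ± 28.58) / 9.81 → t = 0.8787 s or 6.705 s.
The first (ascending) time is 0.8787 s.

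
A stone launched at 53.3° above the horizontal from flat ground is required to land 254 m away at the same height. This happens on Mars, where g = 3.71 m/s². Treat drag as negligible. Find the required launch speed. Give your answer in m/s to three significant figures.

From R = (v₀² / g) sin 2θ: v₀ = √(gR / sin 2θ).
v₀ = √(3.71 × 254 / sin 106.6°) = √(942.3 / 0.9583) = √983.32 = 31.36 m/s.

31.4 m/s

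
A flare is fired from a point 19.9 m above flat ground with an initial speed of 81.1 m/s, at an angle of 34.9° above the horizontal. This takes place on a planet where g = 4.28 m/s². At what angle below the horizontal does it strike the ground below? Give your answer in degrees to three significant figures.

vₓ = 81.10 cos 34.9° = 66.51 m/s; v_y0 = 81.10 sin 34.9° = 46.40 m/s.
The projectile lands when y = 19.9 + (46.40) t − ½·4.28·t² = 0. Positive root: t = (46.40 + √(46.40² + 2·4.28·19.9)) / 4.28 = (46.40 + 48.20) / 4.28 = 22.10 s.
At impact: v_y = v_y0 − g t = −48.20 m/s; vₓ = 66.51 m/s.
Angle below horizontal: arctan(|v_y|/vₓ) = arctan(48.20/66.51) = 35.93°.

35.9°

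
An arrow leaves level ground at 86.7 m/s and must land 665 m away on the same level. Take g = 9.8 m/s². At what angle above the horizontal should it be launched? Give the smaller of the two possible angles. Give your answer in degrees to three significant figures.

From R = (v₀²/g) sin 2θ: sin 2θ = 9.80 × 665 / 7516.9 = 0.8670.
2θ = 60.11° or 180° − 60.11° = 119.9°, so θ = 30.05° or 59.95°.
The smaller angle is 30.05°.

30.1°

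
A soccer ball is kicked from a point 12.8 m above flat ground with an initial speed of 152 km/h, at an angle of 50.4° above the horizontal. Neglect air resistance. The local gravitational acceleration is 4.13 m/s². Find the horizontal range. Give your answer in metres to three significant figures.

Convert: 152 km/h = 152/3.6 = 42.22 m/s.
Horizontal component vₓ = 42.22 cos 50.4° = 26.91 m/s; vertical v_y0 = 42.22 sin 50.4° = 32.53 m/s.
The projectile lands when y = 12.8 + (32.53) t − ½·4.13·t² = 0. Positive root: t = (32.53 + √(32.53² + 2·4.13·12.8)) / 4.13 = (32.53 + 34.12) / 4.13 = 16.14 s.
Horizontal distance: R = vₓ t = 26.91 × 16.14 = 434.3 m.

434 m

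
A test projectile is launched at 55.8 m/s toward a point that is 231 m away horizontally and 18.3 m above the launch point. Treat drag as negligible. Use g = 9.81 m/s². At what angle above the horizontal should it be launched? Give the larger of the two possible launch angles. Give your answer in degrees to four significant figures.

65.48°

Trajectory: y = x tanθ − g x² (1 + tan²θ)/(2v₀²). With x = 231, y = 18.3, v₀ = 55.8, g = 9.81:
84.06 tan²θ − 231 tanθ + (102.4) = 0.
tanθ = [231 ± √(231² − 4 × 84.06 × (102.4))] / (2 × 84.06) = (231 ± 137.6) / 168.1, giving tanθ = 0.5554 or 2.193.
θ = 29.05° or 65.48°; the larger is 65.48°.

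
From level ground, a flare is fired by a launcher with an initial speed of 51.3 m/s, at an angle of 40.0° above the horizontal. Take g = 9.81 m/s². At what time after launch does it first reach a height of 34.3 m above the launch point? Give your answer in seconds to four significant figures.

Components: vₓ = 51.30 cos 40.0° = 39.30 m/s, v_y0 = 51.30 sin 40.0° = 32.98 m/s.
Set y = v_y0 t − ½ g t² = 34.3: 4.905 t² − 32.98 t + 34.3 = 0.
t = [32.98 ± √(32.98² − 2·9.81·34.3)] / 9.81 = (32.98 ± 20.36) / 9.81, so t = 1.286 s or t = 5.436 s.
The first (ascending) time is 1.286 s.

1.286 s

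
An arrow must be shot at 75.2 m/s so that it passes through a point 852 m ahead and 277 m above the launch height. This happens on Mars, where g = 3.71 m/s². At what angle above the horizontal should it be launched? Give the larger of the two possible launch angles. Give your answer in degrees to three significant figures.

Trajectory: y = x tanθ − g x² (1 + tan²θ)/(2v₀²). With x = 852, y = 277, v₀ = 75.2, g = 3.71:
238.1 tan²θ − 852 tanθ + (515.1) = 0.
tanθ = [852 ± √(852² − 4 × 238.1 × (515.1))] / (2 × 238.1) = (852 ± 485.1) / 476.2, giving tanθ = 0.7705 or 2.808.
θ = 37.62° or 70.40°; the larger is 70.40°.

70.4°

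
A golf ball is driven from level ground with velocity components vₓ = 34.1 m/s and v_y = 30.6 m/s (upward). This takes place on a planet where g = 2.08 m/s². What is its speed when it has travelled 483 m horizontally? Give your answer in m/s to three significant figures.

34.1 m/s

At x = 483 m, t = x/vₓ = 483/34.10 = 14.16 s.
Vertical velocity there: v_y = v_y0 − g t = 30.60 − 2.08 × 14.16 = 1.138 m/s.
Speed: √(vₓ² + v_y²) = √(34.10² + 1.138²) = 34.12 m/s.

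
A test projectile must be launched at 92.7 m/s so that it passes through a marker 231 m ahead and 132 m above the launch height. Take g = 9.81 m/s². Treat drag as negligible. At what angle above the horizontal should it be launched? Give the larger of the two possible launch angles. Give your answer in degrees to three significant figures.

81.6°

Trajectory: y = x tanθ − g x² (1 + tan²θ)/(2v₀²). With x = 231, y = 132, v₀ = 92.7, g = 9.81:
30.46 tan²θ − 231 tanθ + (162.5) = 0.
tanθ = [231 ± √(231² − 4 × 30.46 × (162.5))] / (2 × 30.46) = (231 ± 183.2) / 60.92, giving tanθ = 0.7844 or 6.800.
θ = 38.11° or 81.63°; the larger is 81.63°.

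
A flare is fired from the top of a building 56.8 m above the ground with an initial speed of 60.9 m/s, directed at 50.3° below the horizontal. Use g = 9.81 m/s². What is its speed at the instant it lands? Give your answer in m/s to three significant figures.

Horizontal component vₓ = 60.90 cos 50.3° = 38.90 m/s; vertical v_y0 = −46.86 m/s (downward).
Vertical motion (up positive, ground at y = 0): 4.905 t² − (−46.86) t − 56.8 = 0, so t = (−46.86 + √(46.86² + 2·9.81·56.8)) / 9.81 = (−46.86 + 57.53) / 9.81 = 1.088 s.
Vertical velocity at impact: v_y = v_y0 − g t = −46.86 − 9.81 × 1.088 = −57.53 m/s.
Speed: |v| = √(vₓ² + v_y²) = √(38.90² + 57.53²) = 69.45 m/s.

69.4 m/s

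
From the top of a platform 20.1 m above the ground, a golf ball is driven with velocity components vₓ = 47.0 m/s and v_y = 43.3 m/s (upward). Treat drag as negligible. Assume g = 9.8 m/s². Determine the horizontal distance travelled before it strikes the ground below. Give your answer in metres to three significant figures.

436 m

The projectile lands when y = 20.1 + (43.30) t − ½·9.80·t² = 0. Positive root: t = (43.30 + √(43.30² + 2·9.80·20.1)) / 9.80 = (43.30 + 47.63) / 9.80 = 9.279 s.
Horizontal distance: R = vₓ t = 47.00 × 9.279 = 436.1 m.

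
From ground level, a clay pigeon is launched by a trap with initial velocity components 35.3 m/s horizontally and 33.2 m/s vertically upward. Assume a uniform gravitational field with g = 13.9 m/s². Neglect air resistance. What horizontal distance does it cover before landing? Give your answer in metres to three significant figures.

169 m

Flight time T = 2 v_y0 / g = 4.777 s.
Horizontal distance R = vₓ T = 35.30 × 4.777 = 168.6 m.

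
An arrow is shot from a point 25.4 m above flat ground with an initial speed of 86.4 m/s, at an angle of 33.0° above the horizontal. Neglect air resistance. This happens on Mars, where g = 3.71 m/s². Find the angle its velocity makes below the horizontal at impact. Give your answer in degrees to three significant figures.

34.1°

Resolve: vₓ = 86.40 cos 33.0° = 72.46 m/s and v_y0 = 86.40 sin 33.0° = 47.06 m/s.
Vertical motion (up positive, ground at y = 0): 1.855 t² − (47.06) t − 25.4 = 0, so t = (47.06 + √(47.06² + 2·3.71·25.4)) / 3.71 = (47.06 + 49.02) / 3.71 = 25.90 s.
At impact: v_y = v_y0 − g t = −49.02 m/s; vₓ = 72.46 m/s.
Angle below horizontal: arctan(|v_y|/vₓ) = arctan(49.02/72.46) = 34.08°.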